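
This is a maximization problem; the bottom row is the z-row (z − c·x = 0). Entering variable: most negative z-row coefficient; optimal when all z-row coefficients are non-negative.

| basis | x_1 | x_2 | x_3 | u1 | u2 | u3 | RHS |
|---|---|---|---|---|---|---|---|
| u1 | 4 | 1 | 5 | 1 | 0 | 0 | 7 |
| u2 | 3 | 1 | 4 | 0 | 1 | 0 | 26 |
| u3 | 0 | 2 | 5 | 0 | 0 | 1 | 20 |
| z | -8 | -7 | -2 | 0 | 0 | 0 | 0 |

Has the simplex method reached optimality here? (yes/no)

The z-row has a negative entry -8 in column x_1, so it is not optimal.

no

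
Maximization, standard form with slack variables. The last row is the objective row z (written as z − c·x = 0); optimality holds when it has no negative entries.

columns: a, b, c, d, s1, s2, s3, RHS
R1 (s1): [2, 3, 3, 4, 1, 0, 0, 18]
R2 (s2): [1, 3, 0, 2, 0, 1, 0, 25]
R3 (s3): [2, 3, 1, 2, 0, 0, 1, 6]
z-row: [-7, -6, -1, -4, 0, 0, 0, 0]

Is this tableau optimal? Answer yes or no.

The z-row has a negative entry -7 in column a, so it is not optimal.

no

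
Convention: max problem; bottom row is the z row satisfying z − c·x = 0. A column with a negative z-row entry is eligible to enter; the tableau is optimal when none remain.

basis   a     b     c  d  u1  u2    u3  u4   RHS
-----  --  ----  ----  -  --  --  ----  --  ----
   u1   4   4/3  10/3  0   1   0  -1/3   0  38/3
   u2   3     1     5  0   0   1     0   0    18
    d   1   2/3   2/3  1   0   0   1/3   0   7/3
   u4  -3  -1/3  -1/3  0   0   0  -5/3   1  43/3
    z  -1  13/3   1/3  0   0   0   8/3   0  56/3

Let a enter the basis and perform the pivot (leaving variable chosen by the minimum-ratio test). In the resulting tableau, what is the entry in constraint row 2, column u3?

Ratio test on column a — row 1: (38/3)/4 = 19/6; row 2: 18/3 = 6; row 3: (7/3)/1 = 7/3; row 4: entry -3 ≤ 0. Minimum is 7/3 at row 3 (d leaves); pivot element 1.
Divide row 3 by 1; eliminate column a from the other rows.
Row 2 update in column u3: 0 − 3·(1/3) = -1.

-1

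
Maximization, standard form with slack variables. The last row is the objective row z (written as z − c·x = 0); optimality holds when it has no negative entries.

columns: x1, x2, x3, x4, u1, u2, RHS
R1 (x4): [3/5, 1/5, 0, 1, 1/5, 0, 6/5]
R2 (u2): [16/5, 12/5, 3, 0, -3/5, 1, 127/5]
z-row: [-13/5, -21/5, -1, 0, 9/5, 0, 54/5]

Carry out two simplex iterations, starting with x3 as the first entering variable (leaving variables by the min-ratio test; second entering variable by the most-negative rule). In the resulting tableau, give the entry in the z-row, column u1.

5

Ratio test on column x3 — row 1: entry 0 ≤ 0; row 2: (127/5)/3 = 127/15. Minimum is 127/15 at row 2 (u2 leaves); pivot element 3.
Divide row 2 by 3; eliminate column x3 from the other rows.
Second iteration: most negative z-row entry is -17/5 in column x2, so x2 enters.
Ratio test on column x2 — row 1: (6/5)/(1/5) = 6; row 2: (127/15)/(4/5) = 127/12. Minimum is 6 at row 1 (x4 leaves); pivot element 1/5.
Divide row 1 by 1/5; eliminate column x2 from the other rows.
After both pivots, the entry at the z-row, column u1 is 5.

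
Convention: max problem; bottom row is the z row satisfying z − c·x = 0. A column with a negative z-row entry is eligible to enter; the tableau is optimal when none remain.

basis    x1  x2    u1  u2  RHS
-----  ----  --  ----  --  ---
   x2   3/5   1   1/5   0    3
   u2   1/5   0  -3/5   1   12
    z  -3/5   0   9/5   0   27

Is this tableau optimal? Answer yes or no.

The z-row has a negative entry -3/5 in column x1, so it is not optimal.

no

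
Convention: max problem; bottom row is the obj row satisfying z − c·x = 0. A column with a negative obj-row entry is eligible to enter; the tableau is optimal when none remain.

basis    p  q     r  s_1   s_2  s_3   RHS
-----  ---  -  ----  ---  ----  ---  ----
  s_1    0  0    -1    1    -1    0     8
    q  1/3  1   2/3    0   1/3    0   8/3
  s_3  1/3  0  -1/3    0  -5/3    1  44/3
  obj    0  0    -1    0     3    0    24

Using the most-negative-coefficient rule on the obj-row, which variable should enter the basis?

r

Negative obj-row entries: r: -1.
The most negative is -1 in column r, so r enters.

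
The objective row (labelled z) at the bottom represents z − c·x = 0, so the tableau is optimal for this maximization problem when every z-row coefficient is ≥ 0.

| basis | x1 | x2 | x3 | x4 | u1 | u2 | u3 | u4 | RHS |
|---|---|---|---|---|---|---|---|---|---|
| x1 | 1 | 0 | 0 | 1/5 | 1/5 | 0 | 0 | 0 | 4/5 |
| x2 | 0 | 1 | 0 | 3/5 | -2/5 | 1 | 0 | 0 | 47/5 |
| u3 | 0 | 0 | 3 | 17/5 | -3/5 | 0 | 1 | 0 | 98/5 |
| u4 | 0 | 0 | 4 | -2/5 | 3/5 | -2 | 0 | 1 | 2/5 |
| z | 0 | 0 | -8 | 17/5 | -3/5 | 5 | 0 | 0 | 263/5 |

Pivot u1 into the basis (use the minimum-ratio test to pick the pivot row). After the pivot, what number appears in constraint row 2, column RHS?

29/3

Ratio test on column u1 — row 1: (4/5)/(1/5) = 4; row 2: entry -2/5 ≤ 0; row 3: entry -3/5 ≤ 0; row 4: (2/5)/(3/5) = 2/3. Minimum is 2/3 at row 4 (u4 leaves); pivot element 3/5.
Divide row 4 by 3/5; eliminate column u1 from the other rows.
Row 2 update in column RHS: 47/5 − (-2/5)·(2/3) = 29/3.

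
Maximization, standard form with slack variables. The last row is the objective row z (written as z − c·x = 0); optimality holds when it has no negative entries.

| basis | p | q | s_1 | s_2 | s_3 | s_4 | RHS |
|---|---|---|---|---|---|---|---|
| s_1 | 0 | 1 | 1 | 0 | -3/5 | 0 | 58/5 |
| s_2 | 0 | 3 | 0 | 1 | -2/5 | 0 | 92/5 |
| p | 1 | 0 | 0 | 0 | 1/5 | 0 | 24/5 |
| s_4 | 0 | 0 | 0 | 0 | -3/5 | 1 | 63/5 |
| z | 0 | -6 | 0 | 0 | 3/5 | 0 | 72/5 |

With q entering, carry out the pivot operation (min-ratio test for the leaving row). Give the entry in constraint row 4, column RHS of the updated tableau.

Ratio test on column q — row 1: (58/5)/1 = 58/5; row 2: (92/5)/3 = 92/15; row 3: entry 0 ≤ 0; row 4: entry 0 ≤ 0. Minimum is 92/15 at row 2 (s_2 leaves); pivot element 3.
Divide row 2 by 3; eliminate column q from the other rows.
Row 4 update in column RHS: 63/5 − 0·(92/15) = 63/5.

63/5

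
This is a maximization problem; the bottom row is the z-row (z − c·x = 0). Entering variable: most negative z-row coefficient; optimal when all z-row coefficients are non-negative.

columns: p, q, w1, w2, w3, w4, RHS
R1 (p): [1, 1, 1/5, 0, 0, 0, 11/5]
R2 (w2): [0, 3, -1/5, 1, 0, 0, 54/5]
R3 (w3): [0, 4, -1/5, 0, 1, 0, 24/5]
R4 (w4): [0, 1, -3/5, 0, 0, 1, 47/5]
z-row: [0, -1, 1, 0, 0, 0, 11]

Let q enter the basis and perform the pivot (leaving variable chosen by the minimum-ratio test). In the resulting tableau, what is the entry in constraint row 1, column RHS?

Ratio test on column q — row 1: (11/5)/1 = 11/5; row 2: (54/5)/3 = 18/5; row 3: (24/5)/4 = 6/5; row 4: (47/5)/1 = 47/5. Minimum is 6/5 at row 3 (w3 leaves); pivot element 4.
Divide row 3 by 4; eliminate column q from the other rows.
Row 1 update in column RHS: 11/5 − 1·(6/5) = 1.

1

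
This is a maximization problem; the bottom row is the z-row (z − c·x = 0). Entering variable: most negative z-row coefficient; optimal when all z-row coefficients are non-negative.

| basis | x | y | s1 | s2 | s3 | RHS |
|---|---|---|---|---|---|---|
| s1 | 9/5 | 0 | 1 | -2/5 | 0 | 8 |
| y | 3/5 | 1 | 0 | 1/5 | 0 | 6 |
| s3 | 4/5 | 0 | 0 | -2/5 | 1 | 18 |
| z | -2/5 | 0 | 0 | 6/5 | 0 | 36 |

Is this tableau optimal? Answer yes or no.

The z-row has a negative entry -2/5 in column x, so it is not optimal.

no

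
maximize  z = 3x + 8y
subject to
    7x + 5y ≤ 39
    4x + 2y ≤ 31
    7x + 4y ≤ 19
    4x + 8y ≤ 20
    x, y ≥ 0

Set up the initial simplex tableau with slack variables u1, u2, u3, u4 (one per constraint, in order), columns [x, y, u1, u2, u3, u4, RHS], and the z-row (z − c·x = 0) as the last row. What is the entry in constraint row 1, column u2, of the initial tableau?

0

Slack u2 belongs to constraint 2; its column is the unit vector e_2, so the entry in row 1 is 0.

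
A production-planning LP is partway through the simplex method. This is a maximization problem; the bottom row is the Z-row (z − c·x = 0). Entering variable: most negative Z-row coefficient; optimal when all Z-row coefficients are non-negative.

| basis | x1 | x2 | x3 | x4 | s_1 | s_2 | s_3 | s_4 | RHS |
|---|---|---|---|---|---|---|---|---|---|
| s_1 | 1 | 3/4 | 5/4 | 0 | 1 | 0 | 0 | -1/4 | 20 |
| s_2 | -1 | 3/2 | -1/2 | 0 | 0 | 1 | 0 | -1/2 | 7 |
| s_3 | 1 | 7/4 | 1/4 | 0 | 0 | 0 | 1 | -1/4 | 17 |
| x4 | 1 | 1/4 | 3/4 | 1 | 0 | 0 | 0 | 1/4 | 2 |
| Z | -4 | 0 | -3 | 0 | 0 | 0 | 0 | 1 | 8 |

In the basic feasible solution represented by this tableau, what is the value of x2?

0

x2 is not in the basis, so in the current basic feasible solution x2 = 0.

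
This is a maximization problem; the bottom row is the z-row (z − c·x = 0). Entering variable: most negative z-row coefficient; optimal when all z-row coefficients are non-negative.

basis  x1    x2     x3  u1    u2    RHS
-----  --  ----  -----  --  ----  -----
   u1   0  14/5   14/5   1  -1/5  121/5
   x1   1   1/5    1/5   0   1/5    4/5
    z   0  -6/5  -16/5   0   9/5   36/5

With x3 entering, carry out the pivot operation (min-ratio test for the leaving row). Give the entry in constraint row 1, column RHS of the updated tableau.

Ratio test on column x3 — row 1: (121/5)/(14/5) = 121/14; row 2: (4/5)/(1/5) = 4. Minimum is 4 at row 2 (x1 leaves); pivot element 1/5.
Divide row 2 by 1/5; eliminate column x3 from the other rows.
Row 1 update in column RHS: 121/5 − (14/5)·4 = 13.

13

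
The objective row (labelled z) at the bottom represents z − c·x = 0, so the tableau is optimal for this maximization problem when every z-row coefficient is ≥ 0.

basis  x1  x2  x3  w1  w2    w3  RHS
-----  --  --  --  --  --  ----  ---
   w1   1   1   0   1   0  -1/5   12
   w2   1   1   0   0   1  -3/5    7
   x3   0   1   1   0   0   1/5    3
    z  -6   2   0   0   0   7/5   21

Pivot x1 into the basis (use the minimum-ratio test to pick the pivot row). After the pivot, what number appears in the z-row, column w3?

Ratio test on column x1 — row 1: 12/1 = 12; row 2: 7/1 = 7; row 3: entry 0 ≤ 0. Minimum is 7 at row 2 (w2 leaves); pivot element 1.
Divide row 2 by 1; eliminate column x1 from the other rows.
z-row update in column w3: 7/5 − (-6)·(-3/5) = -11/5.

-11/5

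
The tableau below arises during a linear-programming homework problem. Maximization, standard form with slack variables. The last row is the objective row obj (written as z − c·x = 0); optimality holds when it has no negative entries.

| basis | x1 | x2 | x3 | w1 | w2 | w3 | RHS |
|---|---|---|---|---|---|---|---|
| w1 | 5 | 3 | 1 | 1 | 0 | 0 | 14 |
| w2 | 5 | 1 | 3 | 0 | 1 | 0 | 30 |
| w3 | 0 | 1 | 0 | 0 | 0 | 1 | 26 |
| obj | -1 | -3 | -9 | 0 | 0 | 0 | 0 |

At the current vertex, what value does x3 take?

0

x3 is not in the basis, so in the current basic feasible solution x3 = 0.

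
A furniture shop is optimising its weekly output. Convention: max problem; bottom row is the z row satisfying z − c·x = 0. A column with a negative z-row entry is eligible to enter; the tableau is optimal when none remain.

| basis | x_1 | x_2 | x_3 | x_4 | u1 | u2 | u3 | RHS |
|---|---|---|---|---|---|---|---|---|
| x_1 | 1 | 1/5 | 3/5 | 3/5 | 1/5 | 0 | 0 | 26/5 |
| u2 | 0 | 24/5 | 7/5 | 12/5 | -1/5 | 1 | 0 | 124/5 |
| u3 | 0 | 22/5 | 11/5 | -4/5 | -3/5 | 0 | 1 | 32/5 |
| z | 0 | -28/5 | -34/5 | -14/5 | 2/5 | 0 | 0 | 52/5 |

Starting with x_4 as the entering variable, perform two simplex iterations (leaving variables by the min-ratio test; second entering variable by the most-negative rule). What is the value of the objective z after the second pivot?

Ratio test on column x_4 — row 1: (26/5)/(3/5) = 26/3; row 2: (124/5)/(12/5) = 31/3; row 3: entry -4/5 ≤ 0. Minimum is 26/3 at row 1 (x_1 leaves); pivot element 3/5.
Pivot on row 1; the z-row RHS becomes 52/5 − (-14/5)·(26/3) = 104/3.
Next entering variable (most negative z-row entry -14/3): x_2.
Ratio test on column x_2 — row 1: (26/3)/(1/3) = 26; row 2: 4/4 = 1; row 3: (40/3)/(14/3) = 20/7. Minimum is 1 at row 2 (u2 leaves); pivot element 4.
After the second pivot the z-row RHS is 104/3 − (-14/3)·1 = 118/3.

118/3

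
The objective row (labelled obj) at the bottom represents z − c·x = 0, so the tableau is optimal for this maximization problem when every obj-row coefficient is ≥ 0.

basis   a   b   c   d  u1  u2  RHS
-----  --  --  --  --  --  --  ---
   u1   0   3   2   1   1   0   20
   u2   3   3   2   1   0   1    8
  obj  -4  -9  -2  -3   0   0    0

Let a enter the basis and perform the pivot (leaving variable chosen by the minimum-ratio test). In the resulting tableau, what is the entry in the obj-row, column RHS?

Ratio test on column a — row 1: entry 0 ≤ 0; row 2: 8/3 = 8/3. Minimum is 8/3 at row 2 (u2 leaves); pivot element 3.
Divide row 2 by 3; eliminate column a from the other rows.
obj-row update in column RHS: 0 − (-4)·(8/3) = 32/3.

32/3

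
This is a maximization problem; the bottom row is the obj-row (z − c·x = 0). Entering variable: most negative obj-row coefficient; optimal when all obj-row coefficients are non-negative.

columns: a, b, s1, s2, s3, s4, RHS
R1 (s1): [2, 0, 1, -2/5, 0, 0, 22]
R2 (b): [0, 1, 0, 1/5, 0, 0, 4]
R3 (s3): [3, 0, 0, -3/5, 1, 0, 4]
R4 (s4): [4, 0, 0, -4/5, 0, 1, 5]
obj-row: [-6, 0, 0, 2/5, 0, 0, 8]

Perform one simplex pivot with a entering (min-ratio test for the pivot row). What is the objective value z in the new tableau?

Ratio test on column a — row 1: 22/2 = 11; row 2: entry 0 ≤ 0; row 3: 4/3 = 4/3; row 4: 5/4 = 5/4. Minimum is 5/4 at row 4 (s4 leaves); pivot element 4.
Pivot on row 4; the obj-row RHS becomes 8 − (-6)·(5/4) = 31/2.

31/2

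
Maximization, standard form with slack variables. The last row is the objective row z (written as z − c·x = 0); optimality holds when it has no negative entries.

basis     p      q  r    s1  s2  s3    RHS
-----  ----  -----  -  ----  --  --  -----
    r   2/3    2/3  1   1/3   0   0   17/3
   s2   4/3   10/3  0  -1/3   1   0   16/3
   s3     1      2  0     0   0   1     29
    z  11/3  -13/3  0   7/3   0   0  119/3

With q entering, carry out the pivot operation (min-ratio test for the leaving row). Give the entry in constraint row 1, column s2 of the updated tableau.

-1/5

Ratio test on column q — row 1: (17/3)/(2/3) = 17/2; row 2: (16/3)/(10/3) = 8/5; row 3: 29/2 = 29/2. Minimum is 8/5 at row 2 (s2 leaves); pivot element 10/3.
Divide row 2 by 10/3; eliminate column q from the other rows.
Row 1 update in column s2: 0 − (2/3)·(3/10) = -1/5.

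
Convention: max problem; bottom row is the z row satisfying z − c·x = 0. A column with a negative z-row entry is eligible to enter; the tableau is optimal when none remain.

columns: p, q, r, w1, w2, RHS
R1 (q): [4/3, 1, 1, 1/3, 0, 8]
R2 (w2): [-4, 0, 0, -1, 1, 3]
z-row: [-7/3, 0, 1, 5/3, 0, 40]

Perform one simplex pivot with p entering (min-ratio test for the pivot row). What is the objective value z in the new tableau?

Ratio test on column p — row 1: 8/(4/3) = 6; row 2: entry -4 ≤ 0. Minimum is 6 at row 1 (q leaves); pivot element 4/3.
Pivot on row 1; the z-row RHS becomes 40 − (-7/3)·6 = 54.

54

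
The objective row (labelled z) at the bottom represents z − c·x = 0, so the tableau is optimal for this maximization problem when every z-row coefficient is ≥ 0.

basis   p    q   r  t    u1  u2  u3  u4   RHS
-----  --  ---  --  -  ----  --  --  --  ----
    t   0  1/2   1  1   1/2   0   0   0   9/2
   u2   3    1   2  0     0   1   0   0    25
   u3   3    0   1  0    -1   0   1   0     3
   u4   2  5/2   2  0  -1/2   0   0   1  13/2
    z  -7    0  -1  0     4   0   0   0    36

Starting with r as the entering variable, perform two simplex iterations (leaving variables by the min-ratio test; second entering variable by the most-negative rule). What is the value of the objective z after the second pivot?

43

Ratio test on column r — row 1: (9/2)/1 = 9/2; row 2: 25/2 = 25/2; row 3: 3/1 = 3; row 4: (13/2)/2 = 13/4. Minimum is 3 at row 3 (u3 leaves); pivot element 1.
Pivot on row 3; the z-row RHS becomes 36 − (-1)·3 = 39.
Next entering variable (most negative z-row entry -4): p.
Ratio test on column p — row 1: entry -3 ≤ 0; row 2: entry -3 ≤ 0; row 3: 3/3 = 1; row 4: entry -4 ≤ 0. Minimum is 1 at row 3 (r leaves); pivot element 3.
After the second pivot the z-row RHS is 39 − (-4)·1 = 43.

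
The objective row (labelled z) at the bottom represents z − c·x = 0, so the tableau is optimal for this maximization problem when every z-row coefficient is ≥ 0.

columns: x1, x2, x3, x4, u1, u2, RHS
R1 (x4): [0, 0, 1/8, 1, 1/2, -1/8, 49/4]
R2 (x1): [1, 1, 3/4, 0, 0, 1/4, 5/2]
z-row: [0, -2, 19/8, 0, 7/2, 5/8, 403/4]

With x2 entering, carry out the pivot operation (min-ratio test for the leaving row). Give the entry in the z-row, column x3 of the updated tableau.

Ratio test on column x2 — row 1: entry 0 ≤ 0; row 2: (5/2)/1 = 5/2. Minimum is 5/2 at row 2 (x1 leaves); pivot element 1.
Divide row 2 by 1; eliminate column x2 from the other rows.
z-row update in column x3: 19/8 − (-2)·(3/4) = 31/8.

31/8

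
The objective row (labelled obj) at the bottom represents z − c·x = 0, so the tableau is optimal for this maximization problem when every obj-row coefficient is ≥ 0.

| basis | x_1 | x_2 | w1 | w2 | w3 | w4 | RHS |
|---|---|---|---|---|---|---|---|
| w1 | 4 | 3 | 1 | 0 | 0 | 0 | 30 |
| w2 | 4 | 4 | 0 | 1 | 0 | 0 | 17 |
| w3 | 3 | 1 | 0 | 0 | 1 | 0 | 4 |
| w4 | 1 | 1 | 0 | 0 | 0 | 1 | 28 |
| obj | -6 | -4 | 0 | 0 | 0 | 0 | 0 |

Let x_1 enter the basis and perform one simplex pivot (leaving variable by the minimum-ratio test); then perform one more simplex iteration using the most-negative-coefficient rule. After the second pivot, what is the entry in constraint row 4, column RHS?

24

Ratio test on column x_1 — row 1: 30/4 = 15/2; row 2: 17/4 = 17/4; row 3: 4/3 = 4/3; row 4: 28/1 = 28. Minimum is 4/3 at row 3 (w3 leaves); pivot element 3.
Divide row 3 by 3; eliminate column x_1 from the other rows.
Second iteration: most negative obj-row entry is -2 in column x_2, so x_2 enters.
Ratio test on column x_2 — row 1: (74/3)/(5/3) = 74/5; row 2: (35/3)/(8/3) = 35/8; row 3: (4/3)/(1/3) = 4; row 4: (80/3)/(2/3) = 40. Minimum is 4 at row 3 (x_1 leaves); pivot element 1/3.
Divide row 3 by 1/3; eliminate column x_2 from the other rows.
After both pivots, the entry at constraint row 4, column RHS is 24.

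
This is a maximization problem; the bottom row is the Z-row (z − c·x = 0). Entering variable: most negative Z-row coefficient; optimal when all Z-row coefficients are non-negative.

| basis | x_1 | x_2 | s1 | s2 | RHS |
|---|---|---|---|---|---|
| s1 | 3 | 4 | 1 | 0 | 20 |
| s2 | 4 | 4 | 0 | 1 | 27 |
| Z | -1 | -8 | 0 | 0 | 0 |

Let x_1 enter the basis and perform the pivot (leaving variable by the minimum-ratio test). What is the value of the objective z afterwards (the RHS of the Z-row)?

Ratio test on column x_1 — row 1: 20/3 = 20/3; row 2: 27/4 = 27/4. Minimum is 20/3 at row 1 (s1 leaves); pivot element 3.
Pivot on row 1; the Z-row RHS becomes 0 − (-1)·(20/3) = 20/3.

20/3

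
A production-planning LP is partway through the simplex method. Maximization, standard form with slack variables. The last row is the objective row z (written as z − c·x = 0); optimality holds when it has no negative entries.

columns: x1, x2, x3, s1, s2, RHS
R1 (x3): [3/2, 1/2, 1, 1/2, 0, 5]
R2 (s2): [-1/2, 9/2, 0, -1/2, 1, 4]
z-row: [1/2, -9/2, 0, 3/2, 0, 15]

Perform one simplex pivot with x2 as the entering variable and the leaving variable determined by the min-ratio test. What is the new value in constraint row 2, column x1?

-1/9

Ratio test on column x2 — row 1: 5/(1/2) = 10; row 2: 4/(9/2) = 8/9. Minimum is 8/9 at row 2 (s2 leaves); pivot element 9/2.
Divide row 2 by 9/2; eliminate column x2 from the other rows.
In the new row 2, the x1 entry is the old entry divided by the pivot: (-1/2)/(9/2) = -1/9.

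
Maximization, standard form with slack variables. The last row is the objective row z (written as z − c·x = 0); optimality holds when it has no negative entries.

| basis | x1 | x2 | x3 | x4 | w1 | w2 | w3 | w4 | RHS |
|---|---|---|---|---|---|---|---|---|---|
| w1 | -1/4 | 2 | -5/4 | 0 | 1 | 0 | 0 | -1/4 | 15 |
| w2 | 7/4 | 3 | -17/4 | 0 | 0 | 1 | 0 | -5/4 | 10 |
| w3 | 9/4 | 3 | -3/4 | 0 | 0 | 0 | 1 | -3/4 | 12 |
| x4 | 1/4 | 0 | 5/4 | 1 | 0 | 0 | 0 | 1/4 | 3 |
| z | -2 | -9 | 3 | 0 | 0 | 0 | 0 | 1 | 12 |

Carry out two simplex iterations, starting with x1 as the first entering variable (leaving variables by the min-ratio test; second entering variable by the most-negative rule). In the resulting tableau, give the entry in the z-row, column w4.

-6

Ratio test on column x1 — row 1: entry -1/4 ≤ 0; row 2: 10/(7/4) = 40/7; row 3: 12/(9/4) = 16/3; row 4: 3/(1/4) = 12. Minimum is 16/3 at row 3 (w3 leaves); pivot element 9/4.
Divide row 3 by 9/4; eliminate column x1 from the other rows.
Second iteration: most negative z-row entry is -19/3 in column x2, so x2 enters.
Ratio test on column x2 — row 1: (49/3)/(7/3) = 7; row 2: (2/3)/(2/3) = 1; row 3: (16/3)/(4/3) = 4; row 4: entry -1/3 ≤ 0. Minimum is 1 at row 2 (w2 leaves); pivot element 2/3.
Divide row 2 by 2/3; eliminate column x2 from the other rows.
After both pivots, the entry at the z-row, column w4 is -6.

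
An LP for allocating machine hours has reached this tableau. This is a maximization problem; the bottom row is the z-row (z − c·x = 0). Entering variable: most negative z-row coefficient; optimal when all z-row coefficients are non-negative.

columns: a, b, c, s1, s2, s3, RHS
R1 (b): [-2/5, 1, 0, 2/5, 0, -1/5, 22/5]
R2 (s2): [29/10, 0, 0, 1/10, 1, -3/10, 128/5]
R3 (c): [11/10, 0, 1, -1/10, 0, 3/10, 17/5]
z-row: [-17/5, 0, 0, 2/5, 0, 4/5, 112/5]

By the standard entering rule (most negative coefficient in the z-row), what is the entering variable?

Negative z-row entries: a: -17/5.
The most negative is -17/5 in column a, so a enters.

a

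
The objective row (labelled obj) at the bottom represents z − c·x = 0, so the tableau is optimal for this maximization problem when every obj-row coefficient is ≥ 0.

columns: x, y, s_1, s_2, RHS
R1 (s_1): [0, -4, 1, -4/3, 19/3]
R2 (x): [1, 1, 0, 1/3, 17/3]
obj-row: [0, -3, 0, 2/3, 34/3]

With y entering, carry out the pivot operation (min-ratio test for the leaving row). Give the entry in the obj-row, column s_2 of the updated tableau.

Ratio test on column y — row 1: entry -4 ≤ 0; row 2: (17/3)/1 = 17/3. Minimum is 17/3 at row 2 (x leaves); pivot element 1.
Divide row 2 by 1; eliminate column y from the other rows.
obj-row update in column s_2: 2/3 − (-3)·(1/3) = 5/3.

5/3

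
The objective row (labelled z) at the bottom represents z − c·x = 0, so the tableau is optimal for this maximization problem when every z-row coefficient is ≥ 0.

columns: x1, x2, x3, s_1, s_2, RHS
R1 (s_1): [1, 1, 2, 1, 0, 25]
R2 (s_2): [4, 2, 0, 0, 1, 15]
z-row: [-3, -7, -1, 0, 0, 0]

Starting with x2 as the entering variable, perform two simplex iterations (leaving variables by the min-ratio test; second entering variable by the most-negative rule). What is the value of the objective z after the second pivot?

Ratio test on column x2 — row 1: 25/1 = 25; row 2: 15/2 = 15/2. Minimum is 15/2 at row 2 (s_2 leaves); pivot element 2.
Pivot on row 2; the z-row RHS becomes 0 − (-7)·(15/2) = 105/2.
Next entering variable (most negative z-row entry -1): x3.
Ratio test on column x3 — row 1: (35/2)/2 = 35/4; row 2: entry 0 ≤ 0. Minimum is 35/4 at row 1 (s_1 leaves); pivot element 2.
After the second pivot the z-row RHS is 105/2 − (-1)·(35/4) = 245/4.

245/4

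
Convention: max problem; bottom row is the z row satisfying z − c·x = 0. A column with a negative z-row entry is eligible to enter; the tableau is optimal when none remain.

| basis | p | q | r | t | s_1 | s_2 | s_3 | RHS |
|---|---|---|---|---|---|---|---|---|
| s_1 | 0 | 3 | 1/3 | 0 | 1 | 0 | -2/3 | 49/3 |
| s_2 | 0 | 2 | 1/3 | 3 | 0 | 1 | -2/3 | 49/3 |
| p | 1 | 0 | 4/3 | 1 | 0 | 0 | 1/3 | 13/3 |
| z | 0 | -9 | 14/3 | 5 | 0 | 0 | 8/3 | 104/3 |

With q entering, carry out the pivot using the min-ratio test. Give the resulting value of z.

251/3

Ratio test on column q — row 1: (49/3)/3 = 49/9; row 2: (49/3)/2 = 49/6; row 3: entry 0 ≤ 0. Minimum is 49/9 at row 1 (s_1 leaves); pivot element 3.
Pivot on row 1; the z-row RHS becomes 104/3 − (-9)·(49/9) = 251/3.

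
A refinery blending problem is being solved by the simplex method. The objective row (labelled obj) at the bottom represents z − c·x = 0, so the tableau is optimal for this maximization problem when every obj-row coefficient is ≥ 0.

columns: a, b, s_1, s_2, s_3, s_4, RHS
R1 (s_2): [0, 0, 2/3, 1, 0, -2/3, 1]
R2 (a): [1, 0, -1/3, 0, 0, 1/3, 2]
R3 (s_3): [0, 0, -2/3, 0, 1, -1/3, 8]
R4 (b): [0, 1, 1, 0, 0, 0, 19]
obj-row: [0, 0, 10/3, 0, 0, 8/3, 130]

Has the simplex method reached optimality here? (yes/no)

Every obj-row coefficient is ≥ 0, so the tableau is optimal.

yes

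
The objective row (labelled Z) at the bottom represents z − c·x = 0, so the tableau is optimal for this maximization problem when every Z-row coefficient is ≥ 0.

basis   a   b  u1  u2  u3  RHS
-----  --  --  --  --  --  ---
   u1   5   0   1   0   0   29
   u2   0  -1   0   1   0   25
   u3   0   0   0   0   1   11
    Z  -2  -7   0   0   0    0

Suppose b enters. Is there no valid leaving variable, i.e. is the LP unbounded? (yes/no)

Every constraint-row entry in column b is ≤ 0, so increasing b is unbounded.

yes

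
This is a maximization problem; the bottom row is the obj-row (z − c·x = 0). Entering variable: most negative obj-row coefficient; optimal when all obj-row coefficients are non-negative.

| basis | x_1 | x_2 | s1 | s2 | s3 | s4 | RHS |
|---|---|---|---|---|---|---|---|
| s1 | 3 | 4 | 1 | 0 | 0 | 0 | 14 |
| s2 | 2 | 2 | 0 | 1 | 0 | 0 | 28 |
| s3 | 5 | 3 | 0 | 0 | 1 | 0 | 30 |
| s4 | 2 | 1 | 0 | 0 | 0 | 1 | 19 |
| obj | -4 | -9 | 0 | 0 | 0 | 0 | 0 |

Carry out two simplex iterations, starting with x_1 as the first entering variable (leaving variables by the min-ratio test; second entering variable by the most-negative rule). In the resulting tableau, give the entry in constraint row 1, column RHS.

7/2

Ratio test on column x_1 — row 1: 14/3 = 14/3; row 2: 28/2 = 14; row 3: 30/5 = 6; row 4: 19/2 = 19/2. Minimum is 14/3 at row 1 (s1 leaves); pivot element 3.
Divide row 1 by 3; eliminate column x_1 from the other rows.
Second iteration: most negative obj-row entry is -11/3 in column x_2, so x_2 enters.
Ratio test on column x_2 — row 1: (14/3)/(4/3) = 7/2; row 2: entry -2/3 ≤ 0; row 3: entry -11/3 ≤ 0; row 4: entry -5/3 ≤ 0. Minimum is 7/2 at row 1 (x_1 leaves); pivot element 4/3.
Divide row 1 by 4/3; eliminate column x_2 from the other rows.
After both pivots, the entry at constraint row 1, column RHS is 7/2.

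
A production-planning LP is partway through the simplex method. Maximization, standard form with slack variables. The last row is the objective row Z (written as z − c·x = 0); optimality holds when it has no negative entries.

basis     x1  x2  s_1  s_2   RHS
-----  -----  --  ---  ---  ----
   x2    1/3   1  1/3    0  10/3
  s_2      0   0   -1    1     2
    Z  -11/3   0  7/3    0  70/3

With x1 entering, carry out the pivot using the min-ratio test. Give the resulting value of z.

60

Ratio test on column x1 — row 1: (10/3)/(1/3) = 10; row 2: entry 0 ≤ 0. Minimum is 10 at row 1 (x2 leaves); pivot element 1/3.
Pivot on row 1; the Z-row RHS becomes 70/3 − (-11/3)·10 = 60.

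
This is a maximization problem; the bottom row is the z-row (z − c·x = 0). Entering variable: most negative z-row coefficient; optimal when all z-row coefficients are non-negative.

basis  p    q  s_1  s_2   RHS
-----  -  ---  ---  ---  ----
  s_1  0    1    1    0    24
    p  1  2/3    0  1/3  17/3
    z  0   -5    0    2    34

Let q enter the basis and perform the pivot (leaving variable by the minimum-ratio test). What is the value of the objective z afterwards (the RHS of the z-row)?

Ratio test on column q — row 1: 24/1 = 24; row 2: (17/3)/(2/3) = 17/2. Minimum is 17/2 at row 2 (p leaves); pivot element 2/3.
Pivot on row 2; the z-row RHS becomes 34 − (-5)·(17/2) = 153/2.

153/2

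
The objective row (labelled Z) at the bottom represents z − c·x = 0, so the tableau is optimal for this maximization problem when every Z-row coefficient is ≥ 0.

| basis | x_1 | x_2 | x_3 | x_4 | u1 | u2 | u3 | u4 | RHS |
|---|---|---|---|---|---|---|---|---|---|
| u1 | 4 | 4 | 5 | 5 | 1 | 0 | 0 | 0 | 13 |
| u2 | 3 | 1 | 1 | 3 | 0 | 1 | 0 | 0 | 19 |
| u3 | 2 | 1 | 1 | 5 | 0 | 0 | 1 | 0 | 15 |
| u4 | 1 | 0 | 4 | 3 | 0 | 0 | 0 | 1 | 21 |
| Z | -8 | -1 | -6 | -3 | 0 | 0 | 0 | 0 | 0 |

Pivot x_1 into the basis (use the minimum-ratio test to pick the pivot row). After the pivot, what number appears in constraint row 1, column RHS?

Ratio test on column x_1 — row 1: 13/4 = 13/4; row 2: 19/3 = 19/3; row 3: 15/2 = 15/2; row 4: 21/1 = 21. Minimum is 13/4 at row 1 (u1 leaves); pivot element 4.
Divide row 1 by 4; eliminate column x_1 from the other rows.
In the new row 1, the RHS entry is the old entry divided by the pivot: 13/4 = 13/4.

13/4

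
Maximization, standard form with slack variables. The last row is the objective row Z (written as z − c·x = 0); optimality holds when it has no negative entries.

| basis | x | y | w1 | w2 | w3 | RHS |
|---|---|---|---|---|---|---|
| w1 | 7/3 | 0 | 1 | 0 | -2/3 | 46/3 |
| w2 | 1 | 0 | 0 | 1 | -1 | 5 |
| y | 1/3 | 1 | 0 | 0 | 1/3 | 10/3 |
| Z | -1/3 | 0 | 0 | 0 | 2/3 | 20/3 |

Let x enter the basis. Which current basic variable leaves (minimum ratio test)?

Column x entries and ratios — w1: (46/3)/(7/3) = 46/7; w2: 5/1 = 5; y: (10/3)/(1/3) = 10.
Smallest ratio is 5 in the row of w2, so w2 leaves.

w2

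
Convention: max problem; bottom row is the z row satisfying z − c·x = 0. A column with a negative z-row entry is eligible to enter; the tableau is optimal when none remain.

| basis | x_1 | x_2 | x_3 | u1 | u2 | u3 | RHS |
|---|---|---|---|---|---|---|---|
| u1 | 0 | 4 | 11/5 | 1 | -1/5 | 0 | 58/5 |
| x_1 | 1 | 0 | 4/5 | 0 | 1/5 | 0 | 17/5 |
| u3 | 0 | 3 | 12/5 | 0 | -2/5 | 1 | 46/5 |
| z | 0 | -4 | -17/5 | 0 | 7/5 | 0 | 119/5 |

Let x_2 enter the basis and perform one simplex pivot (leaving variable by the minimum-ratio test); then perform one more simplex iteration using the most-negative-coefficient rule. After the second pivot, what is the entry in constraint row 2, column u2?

7/15

Ratio test on column x_2 — row 1: (58/5)/4 = 29/10; row 2: entry 0 ≤ 0; row 3: (46/5)/3 = 46/15. Minimum is 29/10 at row 1 (u1 leaves); pivot element 4.
Divide row 1 by 4; eliminate column x_2 from the other rows.
Second iteration: most negative z-row entry is -6/5 in column x_3, so x_3 enters.
Ratio test on column x_3 — row 1: (29/10)/(11/20) = 58/11; row 2: (17/5)/(4/5) = 17/4; row 3: (1/2)/(3/4) = 2/3. Minimum is 2/3 at row 3 (u3 leaves); pivot element 3/4.
Divide row 3 by 3/4; eliminate column x_3 from the other rows.
After both pivots, the entry at constraint row 2, column u2 is 7/15.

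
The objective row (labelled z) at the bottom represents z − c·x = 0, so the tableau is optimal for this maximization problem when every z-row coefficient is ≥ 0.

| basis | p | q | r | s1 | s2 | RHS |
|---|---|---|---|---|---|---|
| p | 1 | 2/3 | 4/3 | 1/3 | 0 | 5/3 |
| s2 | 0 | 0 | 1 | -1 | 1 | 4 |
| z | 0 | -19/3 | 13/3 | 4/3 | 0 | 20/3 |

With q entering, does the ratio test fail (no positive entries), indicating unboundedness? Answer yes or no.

no

Column q has positive entries in row(s) 1, so the ratio test bounds it — not unbounded.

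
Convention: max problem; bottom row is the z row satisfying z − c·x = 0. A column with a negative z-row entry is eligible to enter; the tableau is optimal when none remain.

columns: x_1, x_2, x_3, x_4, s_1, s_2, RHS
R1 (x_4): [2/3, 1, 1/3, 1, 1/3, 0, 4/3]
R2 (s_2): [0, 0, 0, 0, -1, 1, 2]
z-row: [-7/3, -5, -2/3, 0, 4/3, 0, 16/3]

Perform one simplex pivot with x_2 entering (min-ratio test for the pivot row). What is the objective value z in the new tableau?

Ratio test on column x_2 — row 1: (4/3)/1 = 4/3; row 2: entry 0 ≤ 0. Minimum is 4/3 at row 1 (x_4 leaves); pivot element 1.
Pivot on row 1; the z-row RHS becomes 16/3 − (-5)·(4/3) = 12.

12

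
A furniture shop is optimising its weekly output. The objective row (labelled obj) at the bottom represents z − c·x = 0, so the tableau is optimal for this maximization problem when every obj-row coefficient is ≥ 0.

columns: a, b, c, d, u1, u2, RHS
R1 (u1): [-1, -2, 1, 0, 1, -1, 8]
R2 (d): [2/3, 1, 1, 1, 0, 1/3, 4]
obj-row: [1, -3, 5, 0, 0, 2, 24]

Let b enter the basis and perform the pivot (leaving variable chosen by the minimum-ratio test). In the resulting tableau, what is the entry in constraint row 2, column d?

1

Ratio test on column b — row 1: entry -2 ≤ 0; row 2: 4/1 = 4. Minimum is 4 at row 2 (d leaves); pivot element 1.
Divide row 2 by 1; eliminate column b from the other rows.
In the new row 2, the d entry is the old entry divided by the pivot: 1/1 = 1.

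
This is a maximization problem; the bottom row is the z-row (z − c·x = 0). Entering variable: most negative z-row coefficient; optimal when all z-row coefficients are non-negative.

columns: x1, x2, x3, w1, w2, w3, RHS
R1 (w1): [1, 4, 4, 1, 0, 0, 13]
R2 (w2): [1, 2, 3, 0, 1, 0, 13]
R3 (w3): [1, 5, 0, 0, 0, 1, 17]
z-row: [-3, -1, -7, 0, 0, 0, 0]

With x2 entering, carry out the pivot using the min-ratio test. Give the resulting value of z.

13/4

Ratio test on column x2 — row 1: 13/4 = 13/4; row 2: 13/2 = 13/2; row 3: 17/5 = 17/5. Minimum is 13/4 at row 1 (w1 leaves); pivot element 4.
Pivot on row 1; the z-row RHS becomes 0 − (-1)·(13/4) = 13/4.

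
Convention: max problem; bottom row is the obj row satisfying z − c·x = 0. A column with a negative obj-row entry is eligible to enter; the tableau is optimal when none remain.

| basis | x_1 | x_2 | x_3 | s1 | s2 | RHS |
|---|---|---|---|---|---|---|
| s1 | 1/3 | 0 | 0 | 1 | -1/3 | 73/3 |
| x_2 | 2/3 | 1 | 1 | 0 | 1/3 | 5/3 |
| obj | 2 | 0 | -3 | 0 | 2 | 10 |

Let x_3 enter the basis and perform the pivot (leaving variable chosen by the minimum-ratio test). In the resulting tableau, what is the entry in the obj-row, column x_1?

Ratio test on column x_3 — row 1: entry 0 ≤ 0; row 2: (5/3)/1 = 5/3. Minimum is 5/3 at row 2 (x_2 leaves); pivot element 1.
Divide row 2 by 1; eliminate column x_3 from the other rows.
obj-row update in column x_1: 2 − (-3)·(2/3) = 4.

4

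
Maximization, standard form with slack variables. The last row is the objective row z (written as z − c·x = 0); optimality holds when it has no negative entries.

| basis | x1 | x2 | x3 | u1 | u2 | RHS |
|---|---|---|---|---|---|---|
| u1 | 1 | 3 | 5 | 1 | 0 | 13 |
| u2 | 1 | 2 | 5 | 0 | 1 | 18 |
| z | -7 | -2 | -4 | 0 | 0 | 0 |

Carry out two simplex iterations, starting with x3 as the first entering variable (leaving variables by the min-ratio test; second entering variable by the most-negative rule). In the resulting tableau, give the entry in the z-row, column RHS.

Ratio test on column x3 — row 1: 13/5 = 13/5; row 2: 18/5 = 18/5. Minimum is 13/5 at row 1 (u1 leaves); pivot element 5.
Divide row 1 by 5; eliminate column x3 from the other rows.
Second iteration: most negative z-row entry is -31/5 in column x1, so x1 enters.
Ratio test on column x1 — row 1: (13/5)/(1/5) = 13; row 2: entry 0 ≤ 0. Minimum is 13 at row 1 (x3 leaves); pivot element 1/5.
Divide row 1 by 1/5; eliminate column x1 from the other rows.
After both pivots, the entry at the z-row, column RHS is 91.

91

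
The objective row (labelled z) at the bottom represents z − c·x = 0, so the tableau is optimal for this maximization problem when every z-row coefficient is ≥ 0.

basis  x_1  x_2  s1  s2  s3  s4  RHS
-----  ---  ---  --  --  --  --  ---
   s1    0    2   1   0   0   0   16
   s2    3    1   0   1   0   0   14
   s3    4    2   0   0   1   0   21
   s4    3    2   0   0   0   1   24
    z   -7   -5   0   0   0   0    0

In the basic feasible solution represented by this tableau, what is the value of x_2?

0

x_2 is not in the basis, so in the current basic feasible solution x_2 = 0.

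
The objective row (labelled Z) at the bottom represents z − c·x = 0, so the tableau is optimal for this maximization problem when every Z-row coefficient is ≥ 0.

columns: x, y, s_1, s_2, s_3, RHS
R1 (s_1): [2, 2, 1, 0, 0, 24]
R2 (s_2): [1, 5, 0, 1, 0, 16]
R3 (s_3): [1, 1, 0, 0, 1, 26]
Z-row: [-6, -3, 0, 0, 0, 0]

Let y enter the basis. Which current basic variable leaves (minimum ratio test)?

Column y entries and ratios — s_1: 24/2 = 12; s_2: 16/5 = 16/5; s_3: 26/1 = 26.
Smallest ratio is 16/5 in the row of s_2, so s_2 leaves.

s_2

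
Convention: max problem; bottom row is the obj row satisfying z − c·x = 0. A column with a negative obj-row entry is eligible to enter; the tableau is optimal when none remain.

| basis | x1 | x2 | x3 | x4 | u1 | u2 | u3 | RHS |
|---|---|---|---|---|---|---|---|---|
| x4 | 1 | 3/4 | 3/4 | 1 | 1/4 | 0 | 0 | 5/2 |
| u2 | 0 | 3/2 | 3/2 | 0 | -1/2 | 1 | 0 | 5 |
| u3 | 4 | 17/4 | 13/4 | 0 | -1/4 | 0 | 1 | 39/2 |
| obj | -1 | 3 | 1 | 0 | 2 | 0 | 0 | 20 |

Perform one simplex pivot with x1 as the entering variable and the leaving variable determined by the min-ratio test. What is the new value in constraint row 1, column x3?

3/4

Ratio test on column x1 — row 1: (5/2)/1 = 5/2; row 2: entry 0 ≤ 0; row 3: (39/2)/4 = 39/8. Minimum is 5/2 at row 1 (x4 leaves); pivot element 1.
Divide row 1 by 1; eliminate column x1 from the other rows.
In the new row 1, the x3 entry is the old entry divided by the pivot: (3/4)/1 = 3/4.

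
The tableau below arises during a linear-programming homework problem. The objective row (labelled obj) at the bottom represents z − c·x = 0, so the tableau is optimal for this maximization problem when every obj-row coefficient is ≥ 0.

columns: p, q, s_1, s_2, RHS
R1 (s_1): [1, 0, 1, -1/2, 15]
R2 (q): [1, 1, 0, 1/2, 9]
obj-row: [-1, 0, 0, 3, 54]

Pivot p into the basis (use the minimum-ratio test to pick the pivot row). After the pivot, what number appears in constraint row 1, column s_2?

-1

Ratio test on column p — row 1: 15/1 = 15; row 2: 9/1 = 9. Minimum is 9 at row 2 (q leaves); pivot element 1.
Divide row 2 by 1; eliminate column p from the other rows.
Row 1 update in column s_2: -1/2 − 1·(1/2) = -1.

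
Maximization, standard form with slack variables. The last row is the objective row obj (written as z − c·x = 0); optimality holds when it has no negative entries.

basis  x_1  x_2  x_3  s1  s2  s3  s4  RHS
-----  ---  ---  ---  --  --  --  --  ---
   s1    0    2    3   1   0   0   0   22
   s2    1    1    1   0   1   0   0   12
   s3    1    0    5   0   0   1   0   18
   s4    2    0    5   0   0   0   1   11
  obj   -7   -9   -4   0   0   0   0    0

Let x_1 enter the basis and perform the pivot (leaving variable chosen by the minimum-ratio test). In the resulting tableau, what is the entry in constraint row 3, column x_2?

Ratio test on column x_1 — row 1: entry 0 ≤ 0; row 2: 12/1 = 12; row 3: 18/1 = 18; row 4: 11/2 = 11/2. Minimum is 11/2 at row 4 (s4 leaves); pivot element 2.
Divide row 4 by 2; eliminate column x_1 from the other rows.
Row 3 update in column x_2: 0 − 1·0 = 0.

0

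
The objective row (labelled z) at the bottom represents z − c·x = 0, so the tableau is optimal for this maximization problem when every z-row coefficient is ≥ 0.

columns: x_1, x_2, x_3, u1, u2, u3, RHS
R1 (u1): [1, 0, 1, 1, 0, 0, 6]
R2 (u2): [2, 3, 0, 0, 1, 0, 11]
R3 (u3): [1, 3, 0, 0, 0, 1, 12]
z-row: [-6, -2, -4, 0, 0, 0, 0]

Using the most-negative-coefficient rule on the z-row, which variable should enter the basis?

x_1

Negative z-row entries: x_1: -6, x_2: -2, x_3: -4.
The most negative is -6 in column x_1, so x_1 enters.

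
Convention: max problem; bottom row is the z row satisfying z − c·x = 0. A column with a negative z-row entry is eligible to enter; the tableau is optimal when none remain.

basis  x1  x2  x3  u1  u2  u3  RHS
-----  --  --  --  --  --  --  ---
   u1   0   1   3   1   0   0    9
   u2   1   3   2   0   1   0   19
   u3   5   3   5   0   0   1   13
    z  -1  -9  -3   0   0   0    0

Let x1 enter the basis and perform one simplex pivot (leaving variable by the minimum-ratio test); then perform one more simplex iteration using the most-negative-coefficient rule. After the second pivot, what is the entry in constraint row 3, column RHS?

13/3

Ratio test on column x1 — row 1: entry 0 ≤ 0; row 2: 19/1 = 19; row 3: 13/5 = 13/5. Minimum is 13/5 at row 3 (u3 leaves); pivot element 5.
Divide row 3 by 5; eliminate column x1 from the other rows.
Second iteration: most negative z-row entry is -42/5 in column x2, so x2 enters.
Ratio test on column x2 — row 1: 9/1 = 9; row 2: (82/5)/(12/5) = 41/6; row 3: (13/5)/(3/5) = 13/3. Minimum is 13/3 at row 3 (x1 leaves); pivot element 3/5.
Divide row 3 by 3/5; eliminate column x2 from the other rows.
After both pivots, the entry at constraint row 3, column RHS is 13/3.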